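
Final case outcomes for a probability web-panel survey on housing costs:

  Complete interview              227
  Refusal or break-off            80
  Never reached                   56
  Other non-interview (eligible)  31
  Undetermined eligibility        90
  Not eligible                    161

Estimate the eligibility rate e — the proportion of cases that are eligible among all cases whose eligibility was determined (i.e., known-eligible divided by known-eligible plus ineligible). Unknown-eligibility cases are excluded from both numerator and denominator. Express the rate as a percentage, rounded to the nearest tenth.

Known eligible → 227 + 80 + 56 + 31 = 394
e = 394 / (394 + 161) = 394 / 555 = 0.7099

71.0%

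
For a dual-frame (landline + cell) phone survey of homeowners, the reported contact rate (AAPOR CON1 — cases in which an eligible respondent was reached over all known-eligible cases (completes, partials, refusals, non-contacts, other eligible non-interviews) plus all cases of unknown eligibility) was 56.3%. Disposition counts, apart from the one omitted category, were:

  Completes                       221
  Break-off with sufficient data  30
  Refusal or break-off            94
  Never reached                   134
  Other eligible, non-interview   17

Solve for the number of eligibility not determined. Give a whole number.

147

Top → 221 + 30 + 94 + 17 = 362
CON1 = 362 / D = 0.563
D = 362 / 0.563 = 643.0
Rest of base = 496
eligibility not determined = 643.0 − 496 ≈ 147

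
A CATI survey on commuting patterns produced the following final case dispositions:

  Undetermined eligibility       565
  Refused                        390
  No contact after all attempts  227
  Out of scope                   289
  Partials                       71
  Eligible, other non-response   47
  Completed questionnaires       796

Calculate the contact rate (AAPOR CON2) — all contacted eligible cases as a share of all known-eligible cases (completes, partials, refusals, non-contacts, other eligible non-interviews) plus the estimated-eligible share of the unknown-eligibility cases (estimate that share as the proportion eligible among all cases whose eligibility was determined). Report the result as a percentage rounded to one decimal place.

Top = 796 + 71 + 390 + 47 = 1304
Determined eligible = 796 + 71 + 390 + 227 + 47 = 1531
e = 1531 / (1531 + 289) = 1531 / 1820 = 0.8412
Estimated eligible among unknowns = 0.8412 × 565 = 475.28
Base = 1531 + 475.28 = 2006.28
CON2 = 1304 / 2006.28 = 0.6500

65.0%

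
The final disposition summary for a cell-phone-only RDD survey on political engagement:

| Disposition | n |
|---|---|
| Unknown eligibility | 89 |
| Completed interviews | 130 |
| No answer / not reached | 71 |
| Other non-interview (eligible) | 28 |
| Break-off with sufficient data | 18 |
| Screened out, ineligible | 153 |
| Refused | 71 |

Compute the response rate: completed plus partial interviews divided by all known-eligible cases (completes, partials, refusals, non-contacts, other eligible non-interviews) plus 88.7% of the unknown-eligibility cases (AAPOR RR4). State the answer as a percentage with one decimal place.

Num = 130 + 18 = 148
Known eligible = 130 + 18 + 71 + 71 + 28 = 318
Eligible share of unknowns = 0.8870 × 89 = 78.94
Denominator = 318 + 78.94 = 396.94
RR4 = 148 / 396.94 = 0.3729

37.3%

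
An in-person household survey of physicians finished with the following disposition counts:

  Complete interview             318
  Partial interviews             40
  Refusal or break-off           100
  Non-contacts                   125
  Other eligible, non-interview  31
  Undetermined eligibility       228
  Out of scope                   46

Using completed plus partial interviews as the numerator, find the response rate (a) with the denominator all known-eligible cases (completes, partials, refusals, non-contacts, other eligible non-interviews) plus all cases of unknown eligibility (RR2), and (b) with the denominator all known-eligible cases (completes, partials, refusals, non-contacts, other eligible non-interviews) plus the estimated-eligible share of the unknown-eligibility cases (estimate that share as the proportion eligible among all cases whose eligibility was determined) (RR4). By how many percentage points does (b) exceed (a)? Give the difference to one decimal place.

Numerator → 318 + 40 = 358
Denom → 318 + 40 + 100 + 125 + 31 + 228 = 842
RR2 = 358 / 842 = 0.4252
Eligible (known) → 318 + 40 + 100 + 125 + 31 = 614
e = 614 / (614 + 46) = 614 / 660 = 0.9303
Eligible share of unknowns → 0.9303 × 228 = 212.11
Denom → 614 + 212.11 = 826.11
RR4 = 358 / 826.11 = 0.4334
Difference = 43.34 − 42.52 = 0.82 percentage points

0.8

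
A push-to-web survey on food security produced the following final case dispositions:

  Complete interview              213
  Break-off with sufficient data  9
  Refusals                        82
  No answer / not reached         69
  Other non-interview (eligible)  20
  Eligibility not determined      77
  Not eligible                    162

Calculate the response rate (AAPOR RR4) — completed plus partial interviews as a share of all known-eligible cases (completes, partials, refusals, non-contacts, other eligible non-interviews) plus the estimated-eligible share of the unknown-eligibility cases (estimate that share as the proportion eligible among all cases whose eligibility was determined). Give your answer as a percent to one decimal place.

49.6%

Num = 213 + 9 = 222
Known eligible = 213 + 9 + 82 + 69 + 20 = 393
e = 393 / (393 + 162) = 393 / 555 = 0.7081
Estimated eligible among unknowns = 0.7081 × 77 = 54.52
Base = 393 + 54.52 = 447.52
RR4 = 222 / 447.52 = 0.4961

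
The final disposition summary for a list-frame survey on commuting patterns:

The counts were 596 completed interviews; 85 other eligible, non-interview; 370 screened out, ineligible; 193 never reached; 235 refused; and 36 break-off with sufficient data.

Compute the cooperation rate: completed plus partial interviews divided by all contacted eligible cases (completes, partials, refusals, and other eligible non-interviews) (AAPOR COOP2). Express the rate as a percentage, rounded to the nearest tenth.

66.4%

Top → 596 + 36 = 632
Base → 596 + 36 + 235 + 85 = 952
COOP2 = 632 / 952 = 0.6639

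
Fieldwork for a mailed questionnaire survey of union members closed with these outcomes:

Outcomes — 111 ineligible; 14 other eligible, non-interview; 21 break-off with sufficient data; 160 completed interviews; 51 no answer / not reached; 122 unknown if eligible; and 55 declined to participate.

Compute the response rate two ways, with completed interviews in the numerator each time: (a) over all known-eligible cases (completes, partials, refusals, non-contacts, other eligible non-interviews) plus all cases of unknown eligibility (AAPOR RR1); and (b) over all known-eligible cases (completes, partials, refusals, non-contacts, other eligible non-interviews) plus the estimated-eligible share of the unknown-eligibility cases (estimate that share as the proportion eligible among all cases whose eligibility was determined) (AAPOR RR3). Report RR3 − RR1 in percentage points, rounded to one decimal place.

Numerator: 160
Base: 160 + 21 + 55 + 51 + 14 + 122 = 423
RR1 = 160 / 423 = 0.3783
Determined eligible: 160 + 21 + 55 + 51 + 14 = 301
e = 301 / (301 + 111) = 301 / 412 = 0.7306
Eligible share of unknowns: 0.7306 × 122 = 89.13
Base: 301 + 89.13 = 390.13
RR3 = 160 / 390.13 = 0.4101
Difference = 41.01 − 37.83 = 3.18 percentage points

3.2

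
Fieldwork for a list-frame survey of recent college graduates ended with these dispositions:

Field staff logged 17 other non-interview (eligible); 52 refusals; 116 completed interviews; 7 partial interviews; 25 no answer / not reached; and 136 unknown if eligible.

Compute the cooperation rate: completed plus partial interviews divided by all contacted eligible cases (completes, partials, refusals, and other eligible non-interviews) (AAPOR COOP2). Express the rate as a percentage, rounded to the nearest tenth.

64.1%

Num: 116 + 7 = 123
Denominator: 116 + 7 + 52 + 17 = 192
COOP2 = 123 / 192 = 0.6406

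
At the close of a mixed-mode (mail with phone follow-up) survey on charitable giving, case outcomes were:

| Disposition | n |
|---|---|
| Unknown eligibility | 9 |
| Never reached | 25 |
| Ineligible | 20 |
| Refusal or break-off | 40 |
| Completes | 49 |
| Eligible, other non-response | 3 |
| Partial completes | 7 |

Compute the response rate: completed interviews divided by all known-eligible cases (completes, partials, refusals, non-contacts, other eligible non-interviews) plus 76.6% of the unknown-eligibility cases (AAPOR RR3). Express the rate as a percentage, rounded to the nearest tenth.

Numerator → 49
Known eligible → 49 + 7 + 40 + 25 + 3 = 124
e × U → 0.7660 × 9 = 6.89
Denominator → 124 + 6.89 = 130.89
RR3 = 49 / 130.89 = 0.3744

37.4%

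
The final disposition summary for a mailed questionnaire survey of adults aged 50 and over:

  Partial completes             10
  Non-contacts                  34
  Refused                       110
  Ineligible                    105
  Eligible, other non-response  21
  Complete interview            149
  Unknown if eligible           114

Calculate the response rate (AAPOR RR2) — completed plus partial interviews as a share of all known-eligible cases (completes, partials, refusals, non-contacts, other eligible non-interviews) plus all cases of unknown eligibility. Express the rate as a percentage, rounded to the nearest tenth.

Top: 149 + 10 = 159
Denominator: 149 + 10 + 110 + 34 + 21 + 114 = 438
RR2 = 159 / 438 = 0.3630

36.3%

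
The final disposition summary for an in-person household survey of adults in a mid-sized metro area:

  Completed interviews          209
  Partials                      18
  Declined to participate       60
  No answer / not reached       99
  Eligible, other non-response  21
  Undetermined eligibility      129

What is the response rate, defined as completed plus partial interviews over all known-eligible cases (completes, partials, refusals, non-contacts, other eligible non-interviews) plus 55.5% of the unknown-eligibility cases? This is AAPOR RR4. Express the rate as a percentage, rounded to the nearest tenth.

Num = 209 + 18 = 227
Known eligible = 209 + 18 + 60 + 99 + 21 = 407
Eligible share of unknowns = 0.5550 × 129 = 71.60
Denominator = 407 + 71.60 = 478.60
RR4 = 227 / 478.60 = 0.4743

47.4%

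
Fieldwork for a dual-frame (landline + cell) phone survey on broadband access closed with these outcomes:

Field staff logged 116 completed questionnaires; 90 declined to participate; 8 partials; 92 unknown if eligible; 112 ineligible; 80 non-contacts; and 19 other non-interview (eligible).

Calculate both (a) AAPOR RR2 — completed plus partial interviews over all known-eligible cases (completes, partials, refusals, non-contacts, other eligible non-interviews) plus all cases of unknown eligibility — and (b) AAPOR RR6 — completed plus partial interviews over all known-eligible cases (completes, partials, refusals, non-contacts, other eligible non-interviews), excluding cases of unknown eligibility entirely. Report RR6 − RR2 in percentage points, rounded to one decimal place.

9.0

Num → 116 + 8 = 124
Denom → 116 + 8 + 90 + 80 + 19 + 92 = 405
RR2 = 124 / 405 = 0.3062
Denom → 116 + 8 + 90 + 80 + 19 = 313
RR6 = 124 / 313 = 0.3962
Difference = 39.62 − 30.62 = 9.00 percentage points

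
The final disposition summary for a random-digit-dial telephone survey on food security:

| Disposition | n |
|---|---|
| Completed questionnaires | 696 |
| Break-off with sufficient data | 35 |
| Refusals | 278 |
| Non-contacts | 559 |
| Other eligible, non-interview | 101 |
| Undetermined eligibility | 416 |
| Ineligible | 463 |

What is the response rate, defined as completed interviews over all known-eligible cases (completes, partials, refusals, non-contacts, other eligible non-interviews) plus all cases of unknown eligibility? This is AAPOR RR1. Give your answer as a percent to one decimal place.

Numerator → 696
Denominator → 696 + 35 + 278 + 559 + 101 + 416 = 2085
RR1 = 696 / 2085 = 0.3338

33.4%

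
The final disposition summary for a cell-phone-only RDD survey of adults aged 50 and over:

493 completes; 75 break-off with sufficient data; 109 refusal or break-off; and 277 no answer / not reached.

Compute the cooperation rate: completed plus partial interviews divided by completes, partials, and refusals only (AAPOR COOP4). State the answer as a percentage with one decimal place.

Top → 493 + 75 = 568
Base → 493 + 75 + 109 = 677
COOP4 = 568 / 677 = 0.8390

83.9%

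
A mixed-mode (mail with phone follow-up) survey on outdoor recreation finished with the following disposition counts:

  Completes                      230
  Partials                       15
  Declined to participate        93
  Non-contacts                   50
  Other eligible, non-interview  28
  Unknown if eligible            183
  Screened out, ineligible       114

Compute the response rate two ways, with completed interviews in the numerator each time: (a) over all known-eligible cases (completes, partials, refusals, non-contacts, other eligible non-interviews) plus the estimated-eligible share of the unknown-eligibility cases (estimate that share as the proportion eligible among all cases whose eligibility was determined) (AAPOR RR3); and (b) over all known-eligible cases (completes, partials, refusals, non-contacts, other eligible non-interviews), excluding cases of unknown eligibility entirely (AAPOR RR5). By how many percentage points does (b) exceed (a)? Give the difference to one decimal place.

Numerator: 230
Known eligible: 230 + 15 + 93 + 50 + 28 = 416
e = 416 / (416 + 114) = 416 / 530 = 0.7849
Eligible share of unknowns: 0.7849 × 183 = 143.64
Denominator: 416 + 143.64 = 559.64
RR3 = 230 / 559.64 = 0.4110
Denominator: 230 + 15 + 93 + 50 + 28 = 416
RR5 = 230 / 416 = 0.5529
Difference = 55.29 − 41.10 = 14.19 percentage points

14.2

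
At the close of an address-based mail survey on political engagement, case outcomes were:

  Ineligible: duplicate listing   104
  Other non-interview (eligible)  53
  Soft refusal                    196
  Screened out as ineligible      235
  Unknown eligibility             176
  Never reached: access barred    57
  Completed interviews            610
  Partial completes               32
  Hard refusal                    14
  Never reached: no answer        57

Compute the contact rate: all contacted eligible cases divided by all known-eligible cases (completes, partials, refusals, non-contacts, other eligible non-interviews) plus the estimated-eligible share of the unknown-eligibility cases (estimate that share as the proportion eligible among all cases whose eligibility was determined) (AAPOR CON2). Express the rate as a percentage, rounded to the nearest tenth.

Declined to participate = 14 + 196 = 210
No contact after all attempts = 57 + 57 = 114
Screened out, ineligible = 235 + 104 = 339
Numerator → 610 + 32 + 210 + 53 = 905
Eligible (known) → 610 + 32 + 210 + 114 + 53 = 1019
e = 1019 / (1019 + 339) = 1019 / 1358 = 0.7504
Estimated eligible among unknowns → 0.7504 × 176 = 132.07
Base → 1019 + 132.07 = 1151.07
CON2 = 905 / 1151.07 = 0.7862

78.6%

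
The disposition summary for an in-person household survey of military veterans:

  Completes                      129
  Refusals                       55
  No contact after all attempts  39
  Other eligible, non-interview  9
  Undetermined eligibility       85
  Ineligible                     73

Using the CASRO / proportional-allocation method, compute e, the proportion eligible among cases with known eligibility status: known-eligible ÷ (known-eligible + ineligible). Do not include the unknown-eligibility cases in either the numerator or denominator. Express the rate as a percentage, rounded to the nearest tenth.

76.1%

Known eligible = 129 + 55 + 39 + 9 = 232
e = 232 / (232 + 73) = 232 / 305 = 0.7607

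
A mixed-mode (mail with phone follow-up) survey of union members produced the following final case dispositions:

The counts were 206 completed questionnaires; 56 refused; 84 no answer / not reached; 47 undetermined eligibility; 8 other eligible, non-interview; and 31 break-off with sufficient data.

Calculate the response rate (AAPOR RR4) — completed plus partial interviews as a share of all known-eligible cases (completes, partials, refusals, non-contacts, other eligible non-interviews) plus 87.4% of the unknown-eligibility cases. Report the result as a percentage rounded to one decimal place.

55.6%

Num = 206 + 31 = 237
Eligible (known) = 206 + 31 + 56 + 84 + 8 = 385
e × U = 0.8740 × 47 = 41.08
Base = 385 + 41.08 = 426.08
RR4 = 237 / 426.08 = 0.5562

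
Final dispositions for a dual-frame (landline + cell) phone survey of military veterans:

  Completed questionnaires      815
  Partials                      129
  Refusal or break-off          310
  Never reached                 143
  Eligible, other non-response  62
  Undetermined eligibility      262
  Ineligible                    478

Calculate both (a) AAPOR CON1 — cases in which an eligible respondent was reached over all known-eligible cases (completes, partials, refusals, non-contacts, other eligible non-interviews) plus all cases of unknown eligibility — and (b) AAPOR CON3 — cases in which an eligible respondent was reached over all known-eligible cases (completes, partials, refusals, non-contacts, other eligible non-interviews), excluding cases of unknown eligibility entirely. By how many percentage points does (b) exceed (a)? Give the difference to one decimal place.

13.7

Numerator = 815 + 129 + 310 + 62 = 1316
Base = 815 + 129 + 310 + 143 + 62 + 262 = 1721
CON1 = 1316 / 1721 = 0.7647
Base = 815 + 129 + 310 + 143 + 62 = 1459
CON3 = 1316 / 1459 = 0.9020
Difference = 90.20 − 76.47 = 13.73 percentage points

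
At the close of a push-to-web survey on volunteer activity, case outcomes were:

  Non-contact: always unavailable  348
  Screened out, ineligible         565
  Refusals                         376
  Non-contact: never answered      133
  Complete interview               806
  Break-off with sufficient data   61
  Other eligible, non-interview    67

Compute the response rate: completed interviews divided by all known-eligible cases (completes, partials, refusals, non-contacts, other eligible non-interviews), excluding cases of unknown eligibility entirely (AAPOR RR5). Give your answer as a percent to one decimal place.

No answer / not reached = 133 + 348 = 481
Numerator: 806
Base: 806 + 61 + 376 + 481 + 67 = 1791
RR5 = 806 / 1791 = 0.4500

45.0%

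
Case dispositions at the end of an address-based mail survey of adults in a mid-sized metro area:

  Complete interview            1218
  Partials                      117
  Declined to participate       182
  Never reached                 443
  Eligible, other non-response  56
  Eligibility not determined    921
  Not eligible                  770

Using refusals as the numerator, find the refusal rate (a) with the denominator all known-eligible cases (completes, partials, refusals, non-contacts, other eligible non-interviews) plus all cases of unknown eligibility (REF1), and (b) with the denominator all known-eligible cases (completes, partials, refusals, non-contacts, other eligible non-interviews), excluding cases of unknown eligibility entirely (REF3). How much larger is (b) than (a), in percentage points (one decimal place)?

Numerator: 182
Base: 1218 + 117 + 182 + 443 + 56 + 921 = 2937
REF1 = 182 / 2937 = 0.0620
Base: 1218 + 117 + 182 + 443 + 56 = 2016
REF3 = 182 / 2016 = 0.0903
Difference = 9.03 − 6.20 = 2.83 percentage points

2.8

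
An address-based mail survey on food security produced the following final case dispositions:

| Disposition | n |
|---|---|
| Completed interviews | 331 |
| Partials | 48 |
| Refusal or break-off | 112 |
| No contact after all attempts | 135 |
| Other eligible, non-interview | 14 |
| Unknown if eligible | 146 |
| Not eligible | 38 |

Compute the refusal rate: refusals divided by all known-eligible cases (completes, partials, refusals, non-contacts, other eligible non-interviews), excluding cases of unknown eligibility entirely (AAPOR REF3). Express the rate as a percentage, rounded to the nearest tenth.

Num = 112
Denom = 331 + 48 + 112 + 135 + 14 = 640
REF3 = 112 / 640 = 0.1750

17.5%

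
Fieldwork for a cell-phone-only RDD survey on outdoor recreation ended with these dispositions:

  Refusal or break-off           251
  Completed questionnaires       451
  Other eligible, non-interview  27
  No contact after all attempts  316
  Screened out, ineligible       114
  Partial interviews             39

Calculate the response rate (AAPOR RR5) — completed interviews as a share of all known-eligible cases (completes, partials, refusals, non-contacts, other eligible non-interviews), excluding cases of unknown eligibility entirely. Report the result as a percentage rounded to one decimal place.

41.6%

Num: 451
Denom: 451 + 39 + 251 + 316 + 27 = 1084
RR5 = 451 / 1084 = 0.4161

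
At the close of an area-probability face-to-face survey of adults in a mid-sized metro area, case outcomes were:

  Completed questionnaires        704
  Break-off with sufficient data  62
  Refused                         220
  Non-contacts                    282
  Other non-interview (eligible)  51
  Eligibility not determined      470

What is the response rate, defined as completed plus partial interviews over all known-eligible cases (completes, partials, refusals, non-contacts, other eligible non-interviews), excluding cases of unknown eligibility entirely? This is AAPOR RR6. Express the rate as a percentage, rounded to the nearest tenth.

58.1%

Top → 704 + 62 = 766
Denominator → 704 + 62 + 220 + 282 + 51 = 1319
RR6 = 766 / 1319 = 0.5807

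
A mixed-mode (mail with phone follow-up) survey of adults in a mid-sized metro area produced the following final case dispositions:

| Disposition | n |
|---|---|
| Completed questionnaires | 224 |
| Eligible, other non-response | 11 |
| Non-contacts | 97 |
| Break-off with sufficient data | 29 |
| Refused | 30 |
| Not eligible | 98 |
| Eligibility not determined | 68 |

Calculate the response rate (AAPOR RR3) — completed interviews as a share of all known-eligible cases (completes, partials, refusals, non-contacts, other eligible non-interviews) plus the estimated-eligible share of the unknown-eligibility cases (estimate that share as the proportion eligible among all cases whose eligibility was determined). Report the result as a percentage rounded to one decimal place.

50.3%

Num: 224
Known eligible: 224 + 29 + 30 + 97 + 11 = 391
e = 391 / (391 + 98) = 391 / 489 = 0.7996
e × U: 0.7996 × 68 = 54.37
Base: 391 + 54.37 = 445.37
RR3 = 224 / 445.37 = 0.5030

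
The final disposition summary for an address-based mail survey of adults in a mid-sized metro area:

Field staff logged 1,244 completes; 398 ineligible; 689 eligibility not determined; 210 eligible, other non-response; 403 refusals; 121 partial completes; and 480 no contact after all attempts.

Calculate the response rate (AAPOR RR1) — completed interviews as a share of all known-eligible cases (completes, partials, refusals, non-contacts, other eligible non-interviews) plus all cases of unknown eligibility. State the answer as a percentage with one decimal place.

Top = 1244
Denom = 1244 + 121 + 403 + 480 + 210 + 689 = 3147
RR1 = 1244 / 3147 = 0.3953

39.5%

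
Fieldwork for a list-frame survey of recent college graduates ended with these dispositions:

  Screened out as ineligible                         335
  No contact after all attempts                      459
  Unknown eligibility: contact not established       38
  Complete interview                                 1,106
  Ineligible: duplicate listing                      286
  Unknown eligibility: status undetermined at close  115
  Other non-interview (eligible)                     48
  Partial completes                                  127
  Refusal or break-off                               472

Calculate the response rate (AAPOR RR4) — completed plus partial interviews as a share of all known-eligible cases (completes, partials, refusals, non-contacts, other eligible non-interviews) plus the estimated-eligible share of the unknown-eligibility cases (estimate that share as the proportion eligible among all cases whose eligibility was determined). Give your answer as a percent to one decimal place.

Eligibility not determined = 38 + 115 = 153
Out of scope = 335 + 286 = 621
Numerator → 1106 + 127 = 1233
Eligible (known) → 1106 + 127 + 472 + 459 + 48 = 2212
e = 2212 / (2212 + 621) = 2212 / 2833 = 0.7808
Estimated eligible among unknowns → 0.7808 × 153 = 119.46
Base → 2212 + 119.46 = 2331.46
RR4 = 1233 / 2331.46 = 0.5289

52.9%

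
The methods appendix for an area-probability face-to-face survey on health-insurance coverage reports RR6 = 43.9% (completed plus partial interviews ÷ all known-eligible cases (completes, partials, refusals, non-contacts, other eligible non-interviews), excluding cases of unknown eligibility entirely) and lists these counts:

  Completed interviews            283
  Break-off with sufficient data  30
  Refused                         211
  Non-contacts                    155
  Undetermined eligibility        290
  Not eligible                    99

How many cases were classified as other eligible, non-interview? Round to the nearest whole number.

Num = 283 + 30 = 313
RR6 = 313 / D = 0.439
D = 313 / 0.439 = 713.0
Rest of base = 679
other eligible, non-interview = 713.0 − 679 ≈ 34

34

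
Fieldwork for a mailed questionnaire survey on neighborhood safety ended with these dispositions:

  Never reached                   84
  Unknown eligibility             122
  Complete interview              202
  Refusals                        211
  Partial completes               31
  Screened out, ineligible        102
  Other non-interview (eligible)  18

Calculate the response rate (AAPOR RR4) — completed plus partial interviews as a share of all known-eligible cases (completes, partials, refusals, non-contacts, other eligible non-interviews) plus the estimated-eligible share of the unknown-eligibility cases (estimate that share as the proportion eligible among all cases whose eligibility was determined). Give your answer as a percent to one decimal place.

35.9%

Numerator: 202 + 31 = 233
Known eligible: 202 + 31 + 211 + 84 + 18 = 546
e = 546 / (546 + 102) = 546 / 648 = 0.8426
Estimated eligible among unknowns: 0.8426 × 122 = 102.80
Denominator: 546 + 102.80 = 648.80
RR4 = 233 / 648.80 = 0.3591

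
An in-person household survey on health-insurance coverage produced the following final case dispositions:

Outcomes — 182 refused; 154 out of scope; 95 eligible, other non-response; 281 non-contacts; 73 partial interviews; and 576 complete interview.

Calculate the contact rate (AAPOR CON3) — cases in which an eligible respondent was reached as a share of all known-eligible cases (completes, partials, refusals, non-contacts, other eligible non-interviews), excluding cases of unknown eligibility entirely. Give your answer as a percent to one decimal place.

76.7%

Numerator: 576 + 73 + 182 + 95 = 926
Denom: 576 + 73 + 182 + 281 + 95 = 1207
CON3 = 926 / 1207 = 0.7672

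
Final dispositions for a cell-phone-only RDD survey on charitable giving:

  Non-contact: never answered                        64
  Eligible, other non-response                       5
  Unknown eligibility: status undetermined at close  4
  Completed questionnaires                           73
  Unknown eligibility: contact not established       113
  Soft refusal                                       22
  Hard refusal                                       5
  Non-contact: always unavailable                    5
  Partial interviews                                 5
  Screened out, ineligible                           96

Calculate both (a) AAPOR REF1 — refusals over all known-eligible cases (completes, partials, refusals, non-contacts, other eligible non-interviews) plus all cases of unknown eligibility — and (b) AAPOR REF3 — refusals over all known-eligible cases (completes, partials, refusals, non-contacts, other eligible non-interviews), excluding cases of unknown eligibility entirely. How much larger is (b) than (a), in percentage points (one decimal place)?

Declined to participate = 5 + 22 = 27
No answer / not reached = 64 + 5 = 69
Eligibility not determined = 113 + 4 = 117
Top → 27
Base → 73 + 5 + 27 + 69 + 5 + 117 = 296
REF1 = 27 / 296 = 0.0912
Base → 73 + 5 + 27 + 69 + 5 = 179
REF3 = 27 / 179 = 0.1508
Difference = 15.08 − 9.12 = 5.96 percentage points

6.0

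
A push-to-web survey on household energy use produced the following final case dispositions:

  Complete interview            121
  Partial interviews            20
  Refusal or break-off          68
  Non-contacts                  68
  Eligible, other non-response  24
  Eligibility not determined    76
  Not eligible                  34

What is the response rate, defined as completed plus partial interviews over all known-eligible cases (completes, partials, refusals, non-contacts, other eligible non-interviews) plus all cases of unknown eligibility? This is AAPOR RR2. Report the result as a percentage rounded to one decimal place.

Num: 121 + 20 = 141
Denom: 121 + 20 + 68 + 68 + 24 + 76 = 377
RR2 = 141 / 377 = 0.3740

37.4%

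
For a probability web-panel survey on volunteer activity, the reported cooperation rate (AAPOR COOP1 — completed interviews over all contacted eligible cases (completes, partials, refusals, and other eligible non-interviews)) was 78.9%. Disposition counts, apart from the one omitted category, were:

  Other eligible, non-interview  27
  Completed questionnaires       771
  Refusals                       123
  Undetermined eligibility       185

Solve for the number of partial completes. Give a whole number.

COOP1 = 771 / D = 0.789
D = 771 / 0.789 = 977.2
Remaining denominator categories sum to 921
partial completes = 977.2 − 921 ≈ 56

56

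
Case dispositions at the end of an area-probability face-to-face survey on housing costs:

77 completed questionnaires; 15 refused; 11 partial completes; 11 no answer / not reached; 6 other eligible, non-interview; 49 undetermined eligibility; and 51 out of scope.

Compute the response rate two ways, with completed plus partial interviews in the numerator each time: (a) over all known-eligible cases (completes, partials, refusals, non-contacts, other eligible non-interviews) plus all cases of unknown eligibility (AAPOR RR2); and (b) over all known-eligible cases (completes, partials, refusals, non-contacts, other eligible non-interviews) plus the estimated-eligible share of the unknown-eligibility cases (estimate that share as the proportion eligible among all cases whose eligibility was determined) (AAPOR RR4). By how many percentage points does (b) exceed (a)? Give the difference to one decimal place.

Num → 77 + 11 = 88
Denominator → 77 + 11 + 15 + 11 + 6 + 49 = 169
RR2 = 88 / 169 = 0.5207
Determined eligible → 77 + 11 + 15 + 11 + 6 = 120
e = 120 / (120 + 51) = 120 / 171 = 0.7018
Estimated eligible among unknowns → 0.7018 × 49 = 34.39
Denominator → 120 + 34.39 = 154.39
RR4 = 88 / 154.39 = 0.5700
Difference = 57.00 − 52.07 = 4.93 percentage points

4.9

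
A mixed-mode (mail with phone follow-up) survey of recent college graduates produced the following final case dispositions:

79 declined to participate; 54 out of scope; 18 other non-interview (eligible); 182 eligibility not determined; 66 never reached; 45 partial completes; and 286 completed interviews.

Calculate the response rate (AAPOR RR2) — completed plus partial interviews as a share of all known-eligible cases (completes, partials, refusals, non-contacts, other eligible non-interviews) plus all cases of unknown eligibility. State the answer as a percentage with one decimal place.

Num: 286 + 45 = 331
Base: 286 + 45 + 79 + 66 + 18 + 182 = 676
RR2 = 331 / 676 = 0.4896

49.0%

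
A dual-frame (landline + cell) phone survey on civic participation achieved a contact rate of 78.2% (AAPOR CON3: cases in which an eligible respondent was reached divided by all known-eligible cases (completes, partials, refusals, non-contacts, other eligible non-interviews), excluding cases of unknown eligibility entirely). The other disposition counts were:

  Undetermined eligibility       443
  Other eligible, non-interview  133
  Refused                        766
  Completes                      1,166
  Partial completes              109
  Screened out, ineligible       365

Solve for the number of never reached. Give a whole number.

Top = 1166 + 109 + 766 + 133 = 2174
CON3 = 2174 / D = 0.782
D = 2174 / 0.782 = 2780.1
Remaining denominator categories sum to 2174
never reached = 2780.1 − 2174 ≈ 606

606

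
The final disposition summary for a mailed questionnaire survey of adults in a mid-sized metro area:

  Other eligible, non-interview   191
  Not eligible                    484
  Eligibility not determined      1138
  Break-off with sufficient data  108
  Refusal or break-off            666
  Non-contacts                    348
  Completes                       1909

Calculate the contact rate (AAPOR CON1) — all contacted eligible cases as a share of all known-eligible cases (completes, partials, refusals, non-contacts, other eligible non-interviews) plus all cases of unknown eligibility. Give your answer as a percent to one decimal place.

Top = 1909 + 108 + 666 + 191 = 2874
Denominator = 1909 + 108 + 666 + 348 + 191 + 1138 = 4360
CON1 = 2874 / 4360 = 0.6592

65.9%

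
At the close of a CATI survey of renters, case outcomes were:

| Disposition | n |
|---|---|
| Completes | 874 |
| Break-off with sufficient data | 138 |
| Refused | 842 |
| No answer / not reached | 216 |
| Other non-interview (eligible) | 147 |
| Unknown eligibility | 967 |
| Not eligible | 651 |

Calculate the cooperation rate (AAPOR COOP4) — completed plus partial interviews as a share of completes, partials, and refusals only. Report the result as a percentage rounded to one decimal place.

Numerator = 874 + 138 = 1012
Base = 874 + 138 + 842 = 1854
COOP4 = 1012 / 1854 = 0.5458

54.6%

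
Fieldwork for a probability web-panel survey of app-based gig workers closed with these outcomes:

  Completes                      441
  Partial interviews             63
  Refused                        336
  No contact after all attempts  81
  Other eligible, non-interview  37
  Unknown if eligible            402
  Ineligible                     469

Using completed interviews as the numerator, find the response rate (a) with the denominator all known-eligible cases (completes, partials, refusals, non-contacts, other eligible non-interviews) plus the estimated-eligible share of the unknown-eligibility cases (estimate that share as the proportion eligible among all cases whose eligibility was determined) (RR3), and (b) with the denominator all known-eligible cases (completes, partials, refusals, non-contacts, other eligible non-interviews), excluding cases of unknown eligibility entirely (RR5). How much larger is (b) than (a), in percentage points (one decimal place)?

Top = 441
Eligible (known) = 441 + 63 + 336 + 81 + 37 = 958
e = 958 / (958 + 469) = 958 / 1427 = 0.6713
Eligible share of unknowns = 0.6713 × 402 = 269.86
Denominator = 958 + 269.86 = 1227.86
RR3 = 441 / 1227.86 = 0.3592
Denominator = 441 + 63 + 336 + 81 + 37 = 958
RR5 = 441 / 958 = 0.4603
Difference = 46.03 − 35.92 = 10.11 percentage points

10.1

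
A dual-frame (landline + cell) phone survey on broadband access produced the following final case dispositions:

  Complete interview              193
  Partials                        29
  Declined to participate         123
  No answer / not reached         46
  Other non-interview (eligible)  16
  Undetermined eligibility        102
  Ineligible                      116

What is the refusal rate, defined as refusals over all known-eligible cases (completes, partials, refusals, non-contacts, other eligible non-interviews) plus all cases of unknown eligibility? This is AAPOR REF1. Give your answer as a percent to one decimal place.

Top: 123
Denominator: 193 + 29 + 123 + 46 + 16 + 102 = 509
REF1 = 123 / 509 = 0.2417

24.2%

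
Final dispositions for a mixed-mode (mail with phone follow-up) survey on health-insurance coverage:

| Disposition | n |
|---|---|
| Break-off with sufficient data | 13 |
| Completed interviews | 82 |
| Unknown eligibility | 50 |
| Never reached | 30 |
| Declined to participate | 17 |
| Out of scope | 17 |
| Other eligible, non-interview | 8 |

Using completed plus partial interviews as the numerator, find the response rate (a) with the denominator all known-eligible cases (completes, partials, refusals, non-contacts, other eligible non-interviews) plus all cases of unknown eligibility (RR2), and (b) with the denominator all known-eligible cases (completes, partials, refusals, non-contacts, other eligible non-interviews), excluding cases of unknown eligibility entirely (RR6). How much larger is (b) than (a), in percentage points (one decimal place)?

15.8

Numerator = 82 + 13 = 95
Denominator = 82 + 13 + 17 + 30 + 8 + 50 = 200
RR2 = 95 / 200 = 0.4750
Denominator = 82 + 13 + 17 + 30 + 8 = 150
RR6 = 95 / 150 = 0.6333
Difference = 63.33 − 47.50 = 15.83 percentage points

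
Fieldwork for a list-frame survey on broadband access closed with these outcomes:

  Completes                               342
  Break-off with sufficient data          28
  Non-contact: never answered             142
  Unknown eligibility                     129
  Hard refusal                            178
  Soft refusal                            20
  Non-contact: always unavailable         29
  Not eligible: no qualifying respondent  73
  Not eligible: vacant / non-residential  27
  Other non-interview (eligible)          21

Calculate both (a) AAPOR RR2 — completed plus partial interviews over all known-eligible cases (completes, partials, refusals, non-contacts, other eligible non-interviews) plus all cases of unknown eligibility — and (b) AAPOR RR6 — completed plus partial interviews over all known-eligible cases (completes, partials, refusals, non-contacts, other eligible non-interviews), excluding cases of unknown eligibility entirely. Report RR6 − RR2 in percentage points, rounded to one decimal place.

Refusals = 178 + 20 = 198
Never reached = 142 + 29 = 171
Screened out, ineligible = 73 + 27 = 100
Numerator = 342 + 28 = 370
Base = 342 + 28 + 198 + 171 + 21 + 129 = 889
RR2 = 370 / 889 = 0.4162
Base = 342 + 28 + 198 + 171 + 21 = 760
RR6 = 370 / 760 = 0.4868
Difference = 48.68 − 41.62 = 7.06 percentage points

7.1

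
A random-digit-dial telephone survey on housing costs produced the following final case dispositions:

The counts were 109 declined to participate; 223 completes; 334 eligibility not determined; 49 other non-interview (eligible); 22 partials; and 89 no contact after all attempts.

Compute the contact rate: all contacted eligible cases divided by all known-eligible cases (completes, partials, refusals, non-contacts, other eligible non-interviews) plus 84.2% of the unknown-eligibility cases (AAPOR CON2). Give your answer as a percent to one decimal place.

Top → 223 + 22 + 109 + 49 = 403
Known eligible → 223 + 22 + 109 + 89 + 49 = 492
e × U → 0.8420 × 334 = 281.23
Base → 492 + 281.23 = 773.23
CON2 = 403 / 773.23 = 0.5212

52.1%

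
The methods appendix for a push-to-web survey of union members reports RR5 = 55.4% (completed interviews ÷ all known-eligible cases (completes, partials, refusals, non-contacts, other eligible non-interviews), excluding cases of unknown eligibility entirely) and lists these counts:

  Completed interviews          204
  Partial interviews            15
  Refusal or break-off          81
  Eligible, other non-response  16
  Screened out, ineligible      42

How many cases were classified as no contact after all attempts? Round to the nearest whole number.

52

RR5 = 204 / D = 0.554
D = 204 / 0.554 = 368.2
Remaining denominator categories sum to 316
no contact after all attempts = 368.2 − 316 ≈ 52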